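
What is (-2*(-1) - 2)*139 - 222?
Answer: -222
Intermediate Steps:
(-2*(-1) - 2)*139 - 222 = (2 - 2)*139 - 222 = 0*139 - 222 = 0 - 222 = -222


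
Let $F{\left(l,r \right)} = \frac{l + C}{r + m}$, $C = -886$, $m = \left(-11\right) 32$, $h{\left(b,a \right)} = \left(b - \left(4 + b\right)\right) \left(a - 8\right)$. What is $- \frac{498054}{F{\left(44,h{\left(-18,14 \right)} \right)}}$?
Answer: $- \frac{93634152}{421} \approx -2.2241 \cdot 10^{5}$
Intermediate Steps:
$h{\left(b,a \right)} = 32 - 4 a$ ($h{\left(b,a \right)} = \left(b - \left(4 + b\right)\right) \left(-8 + a\right) = - 4 \left(-8 + a\right) = 32 - 4 a$)
$m = -352$
$F{\left(l,r \right)} = \frac{-886 + l}{-352 + r}$ ($F{\left(l,r \right)} = \frac{l - 886}{r - 352} = \frac{-886 + l}{-352 + r}$)
$- \frac{498054}{F{\left(44,h{\left(-18,14 \right)} \right)}} = - \frac{498054}{\frac{1}{-352 + \left(32 - 56\right)} \left(-886 + 44\right)} = - \frac{498054}{\frac{1}{-352 + \left(32 - 56\right)} \left(-842\right)} = - \frac{498054}{\frac{1}{-352 - 24} \left(-842\right)} = - \frac{498054}{\frac{1}{-376} \left(-842\right)} = - \frac{498054}{\left(- \frac{1}{376}\right) \left(-842\right)} = - \frac{498054}{\frac{421}{188}} = \left(-498054\right) \frac{188}{421} = - \frac{93634152}{421}$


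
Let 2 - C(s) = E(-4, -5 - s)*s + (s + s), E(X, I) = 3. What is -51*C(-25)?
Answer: -6477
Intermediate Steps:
C(s) = 2 - 5*s (C(s) = 2 - (3*s + (s + s)) = 2 - (3*s + 2*s) = 2 - 5*s)
-51*C(-25) = -51*(2 - 5*(-25)) = -51*(2 + 125) = -51*127 = -6477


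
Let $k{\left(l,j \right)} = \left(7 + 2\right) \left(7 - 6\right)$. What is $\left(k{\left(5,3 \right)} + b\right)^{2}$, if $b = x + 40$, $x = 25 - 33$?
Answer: $1681$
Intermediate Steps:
$x = -8$ ($x = 25 - 33 = -8$)
$k{\left(l,j \right)} = 9$ ($k{\left(l,j \right)} = 9 \cdot 1 = 9$)
$b = 32$ ($b = -8 + 40 = 32$)
$\left(k{\left(5,3 \right)} + b\right)^{2} = \left(9 + 32\right)^{2} = 41^{2} = 1681$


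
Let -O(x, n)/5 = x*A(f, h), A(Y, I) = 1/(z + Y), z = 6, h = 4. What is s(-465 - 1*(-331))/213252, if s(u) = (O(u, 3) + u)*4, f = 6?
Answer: -469/319878 ≈ -0.0014662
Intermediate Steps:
A(Y, I) = 1/(6 + Y)
O(x, n) = -5*x/12 (O(x, n) = -5*x/(6 + 6) = -5*x/12)
s(u) = 7*u/3 (s(u) = (-5*u/12 + u)*4 = (7*u/12)*4 = 7*u/3)
s(-465 - 1*(-331))/213252 = (7*(-465 - 1*(-331))/3)/213252 = (7*(-465 + 331)/3)*(1/213252) = ((7/3)*(-134))*(1/213252) = -938/3*1/213252 = -469/319878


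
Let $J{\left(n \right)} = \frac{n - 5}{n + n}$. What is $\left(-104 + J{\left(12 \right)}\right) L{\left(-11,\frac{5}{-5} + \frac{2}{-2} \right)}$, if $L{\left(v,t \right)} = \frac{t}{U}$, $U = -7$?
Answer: $- \frac{2489}{84} \approx -29.631$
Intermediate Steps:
$J{\left(n \right)} = \frac{-5 + n}{2 n}$
$L{\left(v,t \right)} = - \frac{t}{7}$ ($L{\left(v,t \right)} = \frac{t}{-7} = t \left(- \frac{1}{7}\right) = - \frac{t}{7}$)
$\left(-104 + J{\left(12 \right)}\right) L{\left(-11,\frac{5}{-5} + \frac{2}{-2} \right)} = \left(-104 + \frac{-5 + 12}{2 \cdot 12}\right) \left(- \frac{\frac{5}{-5} + \frac{2}{-2}}{7}\right) = \left(-104 + \frac{1}{2} \cdot \frac{1}{12} \cdot 7\right) \left(- \frac{5 \left(- \frac{1}{5}\right) + 2 \left(- \frac{1}{2}\right)}{7}\right) = \left(-104 + \frac{7}{24}\right) \left(- \frac{-1 - 1}{7}\right) = - \frac{2489 \left(\left(- \frac{1}{7}\right) \left(-2\right)\right)}{24} = \left(- \frac{2489}{24}\right) \frac{2}{7} = - \frac{2489}{84}$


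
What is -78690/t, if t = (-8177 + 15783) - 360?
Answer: -39345/3623 ≈ -10.860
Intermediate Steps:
t = 7246 (t = 7606 - 360 = 7246)
-78690/t = -78690/7246 = -78690*1/7246 = -39345/3623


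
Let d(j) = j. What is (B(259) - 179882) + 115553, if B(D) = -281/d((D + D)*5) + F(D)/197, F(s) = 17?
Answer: -32822596997/510230 ≈ -64329.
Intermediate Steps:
B(D) = 17/197 - 281/(10*D) (B(D) = -281*1/(5*(D + D)) + 17/197 = -281*1/(10*D) + 17*(1/197) = -281*1/(10*D) + 17/197 = -281/(10*D) + 17/197 = 17/197 - 281/(10*D))
(B(259) - 179882) + 115553 = ((1/1970)*(-55357 + 170*259)/259 - 179882) + 115553 = ((1/1970)*(1/259)*(-55357 + 44030) - 179882) + 115553 = ((1/1970)*(1/259)*(-11327) - 179882) + 115553 = (-11327/510230 - 179882) + 115553 = -91781204187/510230 + 115553 = -32822596997/510230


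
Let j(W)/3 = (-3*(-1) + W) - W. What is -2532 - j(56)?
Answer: -2541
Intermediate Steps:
j(W) = 9 (j(W) = 3*((-3*(-1) + W) - W) = 3*((3 + W) - W) = 3*3 = 9)
-2532 - j(56) = -2532 - 1*9 = -2532 - 9 = -2541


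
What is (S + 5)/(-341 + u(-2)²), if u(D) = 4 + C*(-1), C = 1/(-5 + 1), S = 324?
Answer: -5264/5167 ≈ -1.0188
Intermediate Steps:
C = -¼ (C = 1/(-4) = -¼ ≈ -0.25000)
u(D) = 17/4 (u(D) = 4 - ¼*(-1) = 4 + ¼ = 17/4)
(S + 5)/(-341 + u(-2)²) = (324 + 5)/(-341 + (17/4)²) = 329/(-341 + 289/16) = 329/(-5167/16) = 329*(-16/5167) = -5264/5167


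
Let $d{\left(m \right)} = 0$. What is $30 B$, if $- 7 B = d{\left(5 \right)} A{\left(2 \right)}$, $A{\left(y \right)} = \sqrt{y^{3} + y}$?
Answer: $0$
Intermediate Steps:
$A{\left(y \right)} = \sqrt{y + y^{3}}$
$B = 0$ ($B = - \frac{0 \sqrt{2 + 2^{3}}}{7} = - \frac{0 \sqrt{2 + 8}}{7} = - \frac{0 \sqrt{10}}{7} = \left(- \frac{1}{7}\right) 0 = 0$)
$30 B = 30 \cdot 0 = 0$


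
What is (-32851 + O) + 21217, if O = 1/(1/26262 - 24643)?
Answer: -7529227752072/647174465 ≈ -11634.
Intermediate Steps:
O = -26262/647174465 (O = 1/(1/26262 - 24643) = 1/(-647174465/26262) = -26262/647174465 ≈ -4.0579e-5)
(-32851 + O) + 21217 = (-32851 - 26262/647174465) + 21217 = -21260328375977/647174465 + 21217 = -7529227752072/647174465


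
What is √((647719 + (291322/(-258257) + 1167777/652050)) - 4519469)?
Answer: I*√669365290189435441274974/415793770 ≈ 1967.7*I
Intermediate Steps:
√((647719 + (291322/(-258257) + 1167777/652050)) - 4519469) = √((647719 + (291322*(-1/258257) + 1167777*(1/652050))) - 4519469) = √((647719 + (-291322/258257 + 14417/8050)) - 4519469) = √((647719 + 1378149069/2078968850) - 4519469) = √(1346589002702219/2078968850 - 4519469) = √(-8049246266838431/2078968850) = I*√669365290189435441274974/415793770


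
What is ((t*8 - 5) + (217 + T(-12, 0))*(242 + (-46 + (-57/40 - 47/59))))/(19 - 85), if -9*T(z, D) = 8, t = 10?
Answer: -19801657/31152 ≈ -635.65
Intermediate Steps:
T(z, D) = -8/9 (T(z, D) = -⅑*8 = -8/9)
((t*8 - 5) + (217 + T(-12, 0))*(242 + (-46 + (-57/40 - 47/59))))/(19 - 85) = ((10*8 - 5) + (217 - 8/9)*(242 + (-46 + (-57/40 - 47/59))))/(19 - 85) = ((80 - 5) + 1945*(242 + (-46 + (-57*1/40 - 47*1/59)))/9)/(-66) = (75 + 1945*(242 + (-46 + (-57/40 - 47/59)))/9)*(-1/66) = (75 + 1945*(242 + (-46 - 5243/2360))/9)*(-1/66) = (75 + 1945*(242 - 113803/2360)/9)*(-1/66) = (75 + (1945/9)*(457317/2360))*(-1/66) = (75 + 19766257/472)*(-1/66) = (19801657/472)*(-1/66) = -19801657/31152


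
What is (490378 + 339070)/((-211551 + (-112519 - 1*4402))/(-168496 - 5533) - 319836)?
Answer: -36087001498/13915102693 ≈ -2.5934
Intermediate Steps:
(490378 + 339070)/((-211551 + (-112519 - 1*4402))/(-168496 - 5533) - 319836) = 829448/((-211551 + (-112519 - 4402))/(-174029) - 319836) = 829448/((-211551 - 116921)*(-1/174029) - 319836) = 829448/(-328472*(-1/174029) - 319836) = 829448/(328472/174029 - 319836) = 829448/(-55660410772/174029) = 829448*(-174029/55660410772) = -36087001498/13915102693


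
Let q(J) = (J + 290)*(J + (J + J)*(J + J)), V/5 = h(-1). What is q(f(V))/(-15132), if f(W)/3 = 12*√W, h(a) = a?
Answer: 626940/1261 + 76890*I*√5/1261 ≈ 497.18 + 136.35*I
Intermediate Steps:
V = -5 (V = 5*(-1) = -5)
f(W) = 36*√W (f(W) = 3*(12*√W) = 36*√W)
q(J) = (290 + J)*(J + 4*J²) (q(J) = (290 + J)*(J + (2*J)*(2*J)) = (290 + J)*(J + 4*J²))
q(f(V))/(-15132) = ((36*√(-5))*(290 + 4*(36*√(-5))² + 1161*(36*√(-5))))/(-15132) = ((36*(I*√5))*(290 + 4*(36*(I*√5))² + 1161*(36*(I*√5))))*(-1/15132) = ((36*I*√5)*(290 + 4*(36*I*√5)² + 1161*(36*I*√5)))*(-1/15132) = ((36*I*√5)*(290 + 4*(-6480) + 41796*I*√5))*(-1/15132) = ((36*I*√5)*(290 - 25920 + 41796*I*√5))*(-1/15132) = ((36*I*√5)*(-25630 + 41796*I*√5))*(-1/15132) = (36*I*√5*(-25630 + 41796*I*√5))*(-1/15132) = -3*I*√5*(-25630 + 41796*I*√5)/1261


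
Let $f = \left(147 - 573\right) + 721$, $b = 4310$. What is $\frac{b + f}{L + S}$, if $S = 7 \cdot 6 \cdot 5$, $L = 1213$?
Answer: $\frac{4605}{1423} \approx 3.2361$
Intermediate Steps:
$S = 210$ ($S = 42 \cdot 5 = 210$)
$f = 295$ ($f = -426 + 721 = 295$)
$\frac{b + f}{L + S} = \frac{4310 + 295}{1213 + 210} = \frac{4605}{1423}$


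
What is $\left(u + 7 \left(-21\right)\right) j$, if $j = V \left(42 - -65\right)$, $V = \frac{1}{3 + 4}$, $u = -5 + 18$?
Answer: $- \frac{14338}{7} \approx -2048.3$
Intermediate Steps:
$u = 13$
$V = \frac{1}{7} \approx 0.14286$
$j = \frac{107}{7}$ ($j = \frac{42 - -65}{7} = \frac{42 + 65}{7} = \frac{1}{7} \cdot 107 = \frac{107}{7} \approx 15.286$)
$\left(u + 7 \left(-21\right)\right) j = \left(13 + 7 \left(-21\right)\right) \frac{107}{7} = \left(13 - 147\right) \frac{107}{7} = \left(-134\right) \frac{107}{7} = - \frac{14338}{7}$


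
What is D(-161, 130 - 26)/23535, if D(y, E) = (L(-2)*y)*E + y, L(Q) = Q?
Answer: 3703/2615 ≈ 1.4161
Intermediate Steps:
D(y, E) = y - 2*E*y (D(y, E) = (-2*y)*E + y = -2*E*y + y = y - 2*E*y)
D(-161, 130 - 26)/23535 = -161*(1 - 2*(130 - 26))/23535 = -161*(1 - 2*104)*(1/23535) = -161*(1 - 208)*(1/23535) = -161*(-207)*(1/23535) = 33327*(1/23535) = 3703/2615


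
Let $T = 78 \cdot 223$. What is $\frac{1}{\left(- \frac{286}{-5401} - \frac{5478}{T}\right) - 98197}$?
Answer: $- \frac{1423409}{139774866482} \approx -1.0184 \cdot 10^{-5}$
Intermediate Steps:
$T = 17394$
$\frac{1}{\left(- \frac{286}{-5401} - \frac{5478}{T}\right) - 98197} = \frac{1}{\left(- \frac{286}{-5401} - \frac{5478}{17394}\right) - 98197} = \frac{1}{\left(\left(-286\right) \left(- \frac{1}{5401}\right) - \frac{913}{2899}\right) - 98197} = \frac{1}{\left(\frac{26}{491} - \frac{913}{2899}\right) - 98197} = \frac{1}{- \frac{372909}{1423409} - 98197} = \frac{1}{- \frac{139774866482}{1423409}} = - \frac{1423409}{139774866482}$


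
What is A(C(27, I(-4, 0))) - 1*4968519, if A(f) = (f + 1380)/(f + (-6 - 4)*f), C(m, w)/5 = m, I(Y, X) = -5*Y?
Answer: -402450140/81 ≈ -4.9685e+6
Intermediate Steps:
C(m, w) = 5*m
A(f) = -(1380 + f)/(9*f) (A(f) = (1380 + f)/(f - 10*f) = (1380 + f)/((-9*f)) = (1380 + f)*(-1/(9*f)) = -(1380 + f)/(9*f))
A(C(27, I(-4, 0))) - 1*4968519 = (-1380 - 5*27)/(9*((5*27))) - 1*4968519 = (⅑)*(-1380 - 1*135)/135 - 4968519 = (⅑)*(1/135)*(-1380 - 135) - 4968519 = (⅑)*(1/135)*(-1515) - 4968519 = -101/81 - 4968519 = -402450140/81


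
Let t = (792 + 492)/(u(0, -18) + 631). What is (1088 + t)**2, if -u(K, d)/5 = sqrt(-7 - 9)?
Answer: 188742085480800784/158850870721 + 22313073217920*I/158850870721 ≈ 1.1882e+6 + 140.47*I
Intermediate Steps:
u(K, d) = -20*I (u(K, d) = -5*sqrt(-7 - 9) = -20*I)
t = 1284*(631 + 20*I)/398561 (t = (792 + 492)/(-20*I + 631) = 1284/(631 - 20*I) = 1284*((631 + 20*I)/398561) = 1284*(631 + 20*I)/398561 ≈ 2.0328 + 0.064432*I)
(1088 + t)**2 = (1088 + (810204/398561 + 25680*I/398561))**2 = (434444572/398561 + 25680*I/398561)**2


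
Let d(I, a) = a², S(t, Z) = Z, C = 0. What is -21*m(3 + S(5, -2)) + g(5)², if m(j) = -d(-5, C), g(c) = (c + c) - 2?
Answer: 64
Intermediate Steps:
g(c) = -2 + 2*c (g(c) = 2*c - 2 = -2 + 2*c)
m(j) = 0 (m(j) = -1*0² = -1*0 = 0)
-21*m(3 + S(5, -2)) + g(5)² = -21*0 + (-2 + 2*5)² = 0 + (-2 + 10)² = 0 + 8² = 0 + 64 = 64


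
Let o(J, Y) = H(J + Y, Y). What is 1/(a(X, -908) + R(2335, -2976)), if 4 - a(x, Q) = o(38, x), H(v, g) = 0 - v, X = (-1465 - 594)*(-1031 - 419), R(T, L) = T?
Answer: 1/2987927 ≈ 3.3468e-7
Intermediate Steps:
X = 2985550 (X = -2059*(-1450) = 2985550)
H(v, g) = -v
o(J, Y) = -J - Y (o(J, Y) = -(J + Y) = -J - Y)
a(x, Q) = 42 + x (a(x, Q) = 4 - (-1*38 - x) = 4 - (-38 - x) = 4 + (38 + x) = 42 + x)
1/(a(X, -908) + R(2335, -2976)) = 1/((42 + 2985550) + 2335) = 1/(2985592 + 2335) = 1/2987927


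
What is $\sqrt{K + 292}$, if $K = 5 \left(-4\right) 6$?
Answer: $2 \sqrt{43} \approx 13.115$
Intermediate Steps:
$K = -120$ ($K = \left(-20\right) 6 = -120$)
$\sqrt{K + 292} = \sqrt{-120 + 292} = \sqrt{172} = 2 \sqrt{43}$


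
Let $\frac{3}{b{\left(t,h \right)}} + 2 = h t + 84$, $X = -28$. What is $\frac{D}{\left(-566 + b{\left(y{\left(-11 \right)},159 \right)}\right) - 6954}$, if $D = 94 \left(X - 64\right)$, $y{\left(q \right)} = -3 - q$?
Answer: $\frac{509104}{442699} \approx 1.15$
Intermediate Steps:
$b{\left(t,h \right)} = \frac{3}{82 + h t}$ ($b{\left(t,h \right)} = \frac{3}{-2 + \left(h t + 84\right)} = \frac{3}{-2 + \left(84 + h t\right)} = \frac{3}{82 + h t}$)
$D = -8648$ ($D = 94 \left(-28 - 64\right) = 94 \left(-92\right) = -8648$)
$\frac{D}{\left(-566 + b{\left(y{\left(-11 \right)},159 \right)}\right) - 6954} = - \frac{8648}{\left(-566 + \frac{3}{82 + 159 \left(-3 - -11\right)}\right) - 6954} = - \frac{8648}{\left(-566 + \frac{3}{82 + 159 \left(-3 + 11\right)}\right) - 6954} = - \frac{8648}{\left(-566 + \frac{3}{82 + 159 \cdot 8}\right) - 6954} = - \frac{8648}{\left(-566 + \frac{3}{82 + 1272}\right) - 6954} = - \frac{8648}{\left(-566 + \frac{3}{1354}\right) - 6954} = - \frac{8648}{- \frac{766361}{1354} - 6954} = - \frac{8648}{- \frac{10182077}{1354}} = \left(-8648\right) \left(- \frac{1354}{10182077}\right) = \frac{509104}{442699}$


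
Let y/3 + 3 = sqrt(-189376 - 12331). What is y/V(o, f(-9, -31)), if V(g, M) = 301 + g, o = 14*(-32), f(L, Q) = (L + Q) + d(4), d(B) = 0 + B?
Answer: 3/49 - 11*I*sqrt(1667)/49 ≈ 0.061224 - 9.1657*I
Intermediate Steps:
d(B) = B
f(L, Q) = 4 + L + Q (f(L, Q) = (L + Q) + 4 = 4 + L + Q)
y = -9 + 33*I*sqrt(1667) (y = -9 + 3*sqrt(-189376 - 12331) = -9 + 3*sqrt(-201707) = -9 + 3*(11*I*sqrt(1667)) = -9 + 33*I*sqrt(1667) ≈ -9.0 + 1347.4*I)
o = -448
y/V(o, f(-9, -31)) = (-9 + 33*I*sqrt(1667))/(301 - 448) = (-9 + 33*I*sqrt(1667))/(-147) = (-9 + 33*I*sqrt(1667))*(-1/147) = 3/49 - 11*I*sqrt(1667)/49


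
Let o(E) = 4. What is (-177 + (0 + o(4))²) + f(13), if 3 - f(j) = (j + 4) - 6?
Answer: -169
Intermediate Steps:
f(j) = 5 - j (f(j) = 3 - ((j + 4) - 6) = 3 - ((4 + j) - 6) = 3 - (-2 + j) = 3 + (2 - j) = 5 - j)
(-177 + (0 + o(4))²) + f(13) = (-177 + (0 + 4)²) + (5 - 1*13) = (-177 + 4²) + (5 - 13) = (-177 + 16) - 8 = -161 - 8 = -169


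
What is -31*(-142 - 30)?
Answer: 5332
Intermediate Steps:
-31*(-142 - 30) = -31*(-172) = 5332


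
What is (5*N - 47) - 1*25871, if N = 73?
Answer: -25553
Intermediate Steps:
(5*N - 47) - 1*25871 = (5*73 - 47) - 1*25871 = (365 - 47) - 25871 = 318 - 25871 = -25553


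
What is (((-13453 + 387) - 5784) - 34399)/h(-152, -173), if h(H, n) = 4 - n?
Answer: -53249/177 ≈ -300.84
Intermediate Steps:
(((-13453 + 387) - 5784) - 34399)/h(-152, -173) = (((-13453 + 387) - 5784) - 34399)/(4 - 1*(-173)) = ((-13066 - 5784) - 34399)/(4 + 173) = (-18850 - 34399)/177 = -53249*1/177 = -53249/177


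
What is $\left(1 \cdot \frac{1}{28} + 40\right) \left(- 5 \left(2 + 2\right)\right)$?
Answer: $- \frac{5605}{7} \approx -800.71$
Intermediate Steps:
$\left(1 \cdot \frac{1}{28} + 40\right) \left(- 5 \left(2 + 2\right)\right) = \left(1 \cdot \frac{1}{28} + 40\right) \left(\left(-5\right) 4\right) = \left(\frac{1}{28} + 40\right) \left(-20\right) = \frac{1121}{28} \left(-20\right) = - \frac{5605}{7}$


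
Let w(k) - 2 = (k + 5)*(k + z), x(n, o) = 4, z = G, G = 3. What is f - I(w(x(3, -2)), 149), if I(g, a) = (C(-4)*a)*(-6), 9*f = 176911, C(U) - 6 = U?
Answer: 193003/9 ≈ 21445.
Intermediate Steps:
C(U) = 6 + U
z = 3
f = 176911/9 (f = (⅑)*176911 = 176911/9 ≈ 19657.)
w(k) = 2 + (3 + k)*(5 + k) (w(k) = 2 + (k + 5)*(k + 3) = 2 + (5 + k)*(3 + k) = 2 + (3 + k)*(5 + k))
I(g, a) = -12*a (I(g, a) = ((6 - 4)*a)*(-6) = (2*a)*(-6) = -12*a)
f - I(w(x(3, -2)), 149) = 176911/9 - (-12)*149 = 176911/9 - 1*(-1788) = 176911/9 + 1788 = 193003/9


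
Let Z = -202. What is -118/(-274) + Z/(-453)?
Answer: 54401/62061 ≈ 0.87657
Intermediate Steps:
-118/(-274) + Z/(-453) = -118/(-274) - 202/(-453) = -118*(-1/274) - 202*(-1/453) = 59/137 + 202/453 = 54401/62061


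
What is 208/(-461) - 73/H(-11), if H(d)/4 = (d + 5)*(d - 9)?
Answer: -133493/221280 ≈ -0.60328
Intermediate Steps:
H(d) = 4*(-9 + d)*(5 + d) (H(d) = 4*((d + 5)*(d - 9)) = 4*((5 + d)*(-9 + d)) = 4*((-9 + d)*(5 + d)) = 4*(-9 + d)*(5 + d))
208/(-461) - 73/H(-11) = 208/(-461) - 73/(-180 - 16*(-11) + 4*(-11)²) = 208*(-1/461) - 73/(-180 + 176 + 4*121) = -208/461 - 73/(-180 + 176 + 484) = -208/461 - 73/480 = -133493/221280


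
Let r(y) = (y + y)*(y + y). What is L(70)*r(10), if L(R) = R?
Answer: 28000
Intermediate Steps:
r(y) = 4*y**2 (r(y) = (2*y)*(2*y) = 4*y**2)
L(70)*r(10) = 70*(4*10**2) = 70*(4*100) = 70*400 = 28000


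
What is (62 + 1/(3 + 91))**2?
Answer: 33977241/8836 ≈ 3845.3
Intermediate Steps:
(62 + 1/(3 + 91))**2 = (62 + 1/94)**2 = (5829/94)**2 = 33977241/8836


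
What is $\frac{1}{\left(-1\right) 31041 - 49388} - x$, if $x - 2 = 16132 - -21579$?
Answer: $- \frac{3033218878}{80429} \approx -37713.0$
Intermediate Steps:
$x = 37713$ ($x = 2 + \left(16132 - -21579\right) = 2 + \left(16132 + 21579\right) = 2 + 37711 = 37713$)
$\frac{1}{\left(-1\right) 31041 - 49388} - x = \frac{1}{\left(-1\right) 31041 - 49388} - 37713 = \frac{1}{-31041 - 49388} - 37713 = \frac{1}{-80429} - 37713 = - \frac{1}{80429} - 37713 = - \frac{3033218878}{80429}$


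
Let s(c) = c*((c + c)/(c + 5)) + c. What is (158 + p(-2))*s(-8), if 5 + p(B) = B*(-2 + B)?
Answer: -24472/3 ≈ -8157.3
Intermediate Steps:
s(c) = c + 2*c²/(5 + c) (s(c) = c*((2*c)/(5 + c)) + c = c*(2*c/(5 + c)) + c = 2*c²/(5 + c) + c = c + 2*c²/(5 + c))
p(B) = -5 + B*(-2 + B)
(158 + p(-2))*s(-8) = (158 + (-5 + (-2)² - 2*(-2)))*(-8*(5 + 3*(-8))/(5 - 8)) = (158 + (-5 + 4 + 4))*(-8*(5 - 24)/(-3)) = (158 + 3)*(-8*(-⅓)*(-19)) = 161*(-152/3) = -24472/3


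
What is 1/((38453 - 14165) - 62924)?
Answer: -1/38636 ≈ -2.5883e-5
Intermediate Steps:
1/((38453 - 14165) - 62924) = 1/(24288 - 62924) = 1/(-38636) = -1/38636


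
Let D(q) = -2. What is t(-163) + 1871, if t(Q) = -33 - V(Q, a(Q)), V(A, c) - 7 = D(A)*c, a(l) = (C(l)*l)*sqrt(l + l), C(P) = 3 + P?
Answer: 1831 + 52160*I*sqrt(326) ≈ 1831.0 + 9.4177e+5*I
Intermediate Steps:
a(l) = sqrt(2)*l**(3/2)*(3 + l) (a(l) = ((3 + l)*l)*sqrt(l + l) = (l*(3 + l))*sqrt(2*l) = (l*(3 + l))*(sqrt(2)*sqrt(l)) = sqrt(2)*l**(3/2)*(3 + l))
V(A, c) = 7 - 2*c
t(Q) = -40 + 2*sqrt(2)*Q**(3/2)*(3 + Q) (t(Q) = -33 - (7 - 2*sqrt(2)*Q**(3/2)*(3 + Q)) = -33 + (-7 + 2*sqrt(2)*Q**(3/2)*(3 + Q)) = -40 + 2*sqrt(2)*Q**(3/2)*(3 + Q))
t(-163) + 1871 = (-40 + 2*sqrt(2)*(-163)**(3/2)*(3 - 163)) + 1871 = (-40 + 2*sqrt(2)*(-163*I*sqrt(163))*(-160)) + 1871 = (-40 + 52160*I*sqrt(326)) + 1871 = 1831 + 52160*I*sqrt(326)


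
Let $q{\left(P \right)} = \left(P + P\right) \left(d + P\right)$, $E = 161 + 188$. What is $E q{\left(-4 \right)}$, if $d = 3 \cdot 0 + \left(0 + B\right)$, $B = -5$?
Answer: $25128$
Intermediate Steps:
$E = 349$
$d = -5$ ($d = 3 \cdot 0 + \left(0 - 5\right) = 0 - 5 = -5$)
$q{\left(P \right)} = 2 P \left(-5 + P\right)$ ($q{\left(P \right)} = \left(P + P\right) \left(-5 + P\right) = 2 P \left(-5 + P\right)$)
$E q{\left(-4 \right)} = 349 \cdot 2 \left(-4\right) \left(-5 - 4\right) = 349 \cdot 2 \left(-4\right) \left(-9\right) = 349 \cdot 72 = 25128$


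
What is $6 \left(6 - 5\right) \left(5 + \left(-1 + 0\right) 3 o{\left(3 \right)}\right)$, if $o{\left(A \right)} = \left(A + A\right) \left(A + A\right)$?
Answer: $-618$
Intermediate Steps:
$o{\left(A \right)} = 4 A^{2}$ ($o{\left(A \right)} = 2 A 2 A = 4 A^{2}$)
$6 \left(6 - 5\right) \left(5 + \left(-1 + 0\right) 3 o{\left(3 \right)}\right) = 6 \left(6 - 5\right) \left(5 + \left(-1 + 0\right) 3 \cdot 4 \cdot 3^{2}\right) = 6 \left(6 - 5\right) \left(5 - 3 \cdot 4 \cdot 9\right) = 6 \cdot 1 \left(5 - 3 \cdot 36\right) = 6 \left(5 - 108\right) = 6 \left(-103\right) = -618$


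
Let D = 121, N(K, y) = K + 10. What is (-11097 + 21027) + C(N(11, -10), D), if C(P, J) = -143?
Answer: 9787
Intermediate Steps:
N(K, y) = 10 + K
(-11097 + 21027) + C(N(11, -10), D) = (-11097 + 21027) - 143 = 9930 - 143 = 9787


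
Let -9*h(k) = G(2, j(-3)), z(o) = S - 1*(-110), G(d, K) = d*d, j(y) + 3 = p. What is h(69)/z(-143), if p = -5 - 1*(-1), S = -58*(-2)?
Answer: -2/1017 ≈ -0.0019666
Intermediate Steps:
S = 116
p = -4 (p = -5 + 1 = -4)
j(y) = -7 (j(y) = -3 - 4 = -7)
G(d, K) = d**2
z(o) = 226 (z(o) = 116 - 1*(-110) = 116 + 110 = 226)
h(k) = -4/9 (h(k) = -1/9*2**2 = -1/9*4 = -4/9)
h(69)/z(-143) = -4/9/226 = -4/9*1/226 = -2/1017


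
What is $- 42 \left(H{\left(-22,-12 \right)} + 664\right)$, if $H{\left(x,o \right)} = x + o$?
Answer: $-26460$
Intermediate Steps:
$H{\left(x,o \right)} = o + x$
$- 42 \left(H{\left(-22,-12 \right)} + 664\right) = - 42 \left(\left(-12 - 22\right) + 664\right) = - 42 \left(-34 + 664\right) = \left(-42\right) 630 = -26460$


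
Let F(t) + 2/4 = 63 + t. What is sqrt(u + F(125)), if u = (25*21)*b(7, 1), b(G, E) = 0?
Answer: 5*sqrt(30)/2 ≈ 13.693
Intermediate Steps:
F(t) = 125/2 + t (F(t) = -1/2 + (63 + t) = 125/2 + t)
u = 0 (u = (25*21)*0 = 525*0 = 0)
sqrt(u + F(125)) = sqrt(0 + (125/2 + 125)) = sqrt(0 + 375/2) = sqrt(375/2) = 5*sqrt(30)/2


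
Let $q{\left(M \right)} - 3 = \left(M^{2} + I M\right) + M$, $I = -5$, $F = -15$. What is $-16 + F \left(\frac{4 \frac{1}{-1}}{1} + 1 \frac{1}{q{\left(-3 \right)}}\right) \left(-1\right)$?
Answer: $- \frac{603}{8} \approx -75.375$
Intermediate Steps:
$q{\left(M \right)} = 3 + M^{2} - 4 M$ ($q{\left(M \right)} = 3 + \left(\left(M^{2} - 5 M\right) + M\right) = 3 + \left(M^{2} - 4 M\right) = 3 + M^{2} - 4 M$)
$-16 + F \left(\frac{4 \frac{1}{-1}}{1} + 1 \frac{1}{q{\left(-3 \right)}}\right) \left(-1\right) = -16 - 15 \left(\frac{4 \frac{1}{-1}}{1} + 1 \frac{1}{3 + \left(-3\right)^{2} - -12}\right) \left(-1\right) = -16 - 15 \left(4 \left(-1\right) 1 + 1 \frac{1}{3 + 9 + 12}\right) \left(-1\right) = -16 - 15 \left(\left(-4\right) 1 + 1 \cdot \frac{1}{24}\right) \left(-1\right) = -16 - 15 \left(-4 + 1 \cdot \frac{1}{24}\right) \left(-1\right) = -16 - 15 \left(-4 + \frac{1}{24}\right) \left(-1\right) = -16 - 15 \left(\left(- \frac{95}{24}\right) \left(-1\right)\right) = -16 - \frac{475}{8} = - \frac{603}{8}$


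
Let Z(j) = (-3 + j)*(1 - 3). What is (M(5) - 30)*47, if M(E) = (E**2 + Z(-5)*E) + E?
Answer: 3760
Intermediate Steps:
Z(j) = 6 - 2*j (Z(j) = (-3 + j)*(-2) = 6 - 2*j)
M(E) = E**2 + 17*E (M(E) = (E**2 + (6 - 2*(-5))*E) + E = (E**2 + (6 + 10)*E) + E = (E**2 + 16*E) + E = E**2 + 17*E)
(M(5) - 30)*47 = (5*(17 + 5) - 30)*47 = (5*22 - 30)*47 = (110 - 30)*47 = 80*47 = 3760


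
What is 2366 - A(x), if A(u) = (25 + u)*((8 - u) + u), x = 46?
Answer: 1798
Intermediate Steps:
A(u) = 200 + 8*u (A(u) = (25 + u)*8 = 200 + 8*u)
2366 - A(x) = 2366 - (200 + 8*46) = 2366 - (200 + 368) = 2366 - 1*568 = 2366 - 568 = 1798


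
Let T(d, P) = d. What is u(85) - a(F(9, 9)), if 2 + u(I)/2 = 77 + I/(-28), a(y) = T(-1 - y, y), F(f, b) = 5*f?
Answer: 2659/14 ≈ 189.93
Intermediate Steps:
a(y) = -1 - y
u(I) = 150 - I/14 (u(I) = -4 + 2*(77 + I/(-28)) = -4 + 2*(77 + I*(-1/28)) = -4 + 2*(77 - I/28) = -4 + (154 - I/14) = 150 - I/14)
u(85) - a(F(9, 9)) = (150 - 1/14*85) - (-1 - 5*9) = (150 - 85/14) - (-1 - 1*45) = 2015/14 - (-1 - 45) = 2015/14 - 1*(-46) = 2015/14 + 46 = 2659/14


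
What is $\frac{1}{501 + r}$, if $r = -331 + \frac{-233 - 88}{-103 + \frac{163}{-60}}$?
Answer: $\frac{6343}{1097570} \approx 0.0057791$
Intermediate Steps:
$r = - \frac{2080273}{6343}$ ($r = -331 - \frac{321}{-103 + 163 \left(- \frac{1}{60}\right)} = -331 - \frac{321}{-103 - \frac{163}{60}} = -331 - \frac{321}{- \frac{6343}{60}} = -331 - - \frac{19260}{6343} = -331 + \frac{19260}{6343} = - \frac{2080273}{6343} \approx -327.96$)
$\frac{1}{501 + r} = \frac{1}{501 - \frac{2080273}{6343}} = \frac{1}{\frac{1097570}{6343}} = \frac{6343}{1097570}$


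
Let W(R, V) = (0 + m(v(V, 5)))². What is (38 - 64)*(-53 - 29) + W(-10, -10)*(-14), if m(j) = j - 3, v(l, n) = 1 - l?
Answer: 1236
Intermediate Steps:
m(j) = -3 + j
W(R, V) = (-2 - V)² (W(R, V) = (0 + (-3 + (1 - V)))² = (0 + (-2 - V))² = (-2 - V)²)
(38 - 64)*(-53 - 29) + W(-10, -10)*(-14) = (38 - 64)*(-53 - 29) + (2 - 10)²*(-14) = -26*(-82) + (-8)²*(-14) = 2132 + 64*(-14) = 2132 - 896 = 1236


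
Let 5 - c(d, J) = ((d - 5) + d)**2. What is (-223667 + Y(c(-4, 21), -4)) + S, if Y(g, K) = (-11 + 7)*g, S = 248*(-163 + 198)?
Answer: -214331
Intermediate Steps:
S = 8680 (S = 248*35 = 8680)
c(d, J) = 5 - (-5 + 2*d)**2 (c(d, J) = 5 - ((d - 5) + d)**2 = 5 - ((-5 + d) + d)**2 = 5 - (-5 + 2*d)**2)
Y(g, K) = -4*g
(-223667 + Y(c(-4, 21), -4)) + S = (-223667 - 4*(5 - (-5 + 2*(-4))**2)) + 8680 = (-223667 - 4*(5 - (-5 - 8)**2)) + 8680 = (-223667 - 4*(5 - 1*(-13)**2)) + 8680 = (-223667 - 4*(5 - 1*169)) + 8680 = (-223667 - 4*(5 - 169)) + 8680 = (-223667 - 4*(-164)) + 8680 = (-223667 + 656) + 8680 = -223011 + 8680 = -214331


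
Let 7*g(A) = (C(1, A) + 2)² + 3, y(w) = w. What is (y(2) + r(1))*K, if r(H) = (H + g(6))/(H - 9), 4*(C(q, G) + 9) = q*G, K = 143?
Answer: 5863/32 ≈ 183.22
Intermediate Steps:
C(q, G) = -9 + G*q/4 (C(q, G) = -9 + (q*G)/4 = -9 + (G*q)/4 = -9 + G*q/4)
g(A) = 3/7 + (-7 + A/4)²/7 (g(A) = (((-9 + (¼)*A*1) + 2)² + 3)/7 = (((-9 + A/4) + 2)² + 3)/7 = ((-7 + A/4)² + 3)/7 = (3 + (-7 + A/4)²)/7 = 3/7 + (-7 + A/4)²/7)
r(H) = (19/4 + H)/(-9 + H) (r(H) = (H + (3/7 + (-28 + 6)²/112))/(H - 9) = (H + (3/7 + (1/112)*(-22)²))/(-9 + H) = (H + (3/7 + (1/112)*484))/(-9 + H) = (H + (3/7 + 121/28))/(-9 + H) = (H + 19/4)/(-9 + H) = (19/4 + H)/(-9 + H))
(y(2) + r(1))*K = (2 + (19/4 + 1)/(-9 + 1))*143 = (2 + (23/4)/(-8))*143 = (2 - ⅛*23/4)*143 = (2 - 23/32)*143 = (41/32)*143 = 5863/32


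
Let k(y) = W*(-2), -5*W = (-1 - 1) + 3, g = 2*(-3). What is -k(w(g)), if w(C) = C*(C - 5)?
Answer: -⅖ ≈ -0.40000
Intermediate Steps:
g = -6
W = -⅕ (W = -((-1 - 1) + 3)/5 = -(-2 + 3)/5 = -⅕*1 = -⅕ ≈ -0.20000)
w(C) = C*(-5 + C)
k(y) = ⅖ (k(y) = -⅕*(-2) = ⅖)
-k(w(g)) = -1*⅖ = -⅖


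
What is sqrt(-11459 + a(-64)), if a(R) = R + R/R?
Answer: I*sqrt(11522) ≈ 107.34*I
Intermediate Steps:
a(R) = 1 + R (a(R) = R + 1 = 1 + R)
sqrt(-11459 + a(-64)) = sqrt(-11459 + (1 - 64)) = sqrt(-11459 - 63) = sqrt(-11522) = I*sqrt(11522)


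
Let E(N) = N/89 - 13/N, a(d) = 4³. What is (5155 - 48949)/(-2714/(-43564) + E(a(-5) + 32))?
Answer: -4075150118976/93567673 ≈ -43553.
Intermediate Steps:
a(d) = 64
E(N) = -13/N + N/89 (E(N) = N*(1/89) - 13/N = N/89 - 13/N = -13/N + N/89)
(5155 - 48949)/(-2714/(-43564) + E(a(-5) + 32)) = (5155 - 48949)/(-2714/(-43564) + (-13/(64 + 32) + (64 + 32)/89)) = -43794/(-2714*(-1/43564) + (-13/96 + (1/89)*96)) = -43794/(1357/21782 + (-13*1/96 + 96/89)) = -43794/(1357/21782 + (-13/96 + 96/89)) = -43794/(1357/21782 + 8059/8544) = -43794/93567673/93052704 = -43794*93052704/93567673 = -4075150118976/93567673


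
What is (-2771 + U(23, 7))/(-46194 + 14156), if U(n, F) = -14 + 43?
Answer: 1371/16019 ≈ 0.085586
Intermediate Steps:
U(n, F) = 29
(-2771 + U(23, 7))/(-46194 + 14156) = (-2771 + 29)/(-46194 + 14156) = -2742/(-32038) = -2742*(-1/32038) = 1371/16019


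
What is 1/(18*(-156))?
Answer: -1/2808 ≈ -0.00035613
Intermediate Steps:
1/(18*(-156)) = 1/(-2808) = -1/2808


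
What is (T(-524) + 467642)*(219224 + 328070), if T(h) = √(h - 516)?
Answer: 255937660748 + 2189176*I*√65 ≈ 2.5594e+11 + 1.765e+7*I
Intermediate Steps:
T(h) = √(-516 + h)
(T(-524) + 467642)*(219224 + 328070) = (√(-516 - 524) + 467642)*(219224 + 328070) = (√(-1040) + 467642)*547294 = (4*I*√65 + 467642)*547294 = (467642 + 4*I*√65)*547294 = 255937660748 + 2189176*I*√65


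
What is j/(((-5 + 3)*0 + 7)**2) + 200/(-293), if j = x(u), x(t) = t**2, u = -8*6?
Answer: 665272/14357 ≈ 46.338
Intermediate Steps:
u = -48
j = 2304 (j = (-48)**2 = 2304)
j/(((-5 + 3)*0 + 7)**2) + 200/(-293) = 2304/(((-5 + 3)*0 + 7)**2) + 200/(-293) = 2304/((-2*0 + 7)**2) + 200*(-1/293) = 2304/((0 + 7)**2) - 200/293 = 2304/(7**2) - 200/293 = 2304/49 - 200/293 = 665272/14357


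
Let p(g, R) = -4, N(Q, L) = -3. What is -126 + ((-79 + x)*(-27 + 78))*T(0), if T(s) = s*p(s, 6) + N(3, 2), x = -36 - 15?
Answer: 19764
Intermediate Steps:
x = -51
T(s) = -3 - 4*s (T(s) = s*(-4) - 3 = -4*s - 3 = -3 - 4*s)
-126 + ((-79 + x)*(-27 + 78))*T(0) = -126 + ((-79 - 51)*(-27 + 78))*(-3 - 4*0) = -126 + (-130*51)*(-3 + 0) = -126 - 6630*(-3) = -126 + 19890 = 19764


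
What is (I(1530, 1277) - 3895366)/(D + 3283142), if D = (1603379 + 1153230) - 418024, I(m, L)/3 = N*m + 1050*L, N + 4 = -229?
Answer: -942286/5621727 ≈ -0.16761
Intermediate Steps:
N = -233 (N = -4 - 229 = -233)
I(m, L) = -699*m + 3150*L (I(m, L) = 3*(-233*m + 1050*L) = -699*m + 3150*L)
D = 2338585 (D = 2756609 - 418024 = 2338585)
(I(1530, 1277) - 3895366)/(D + 3283142) = ((-699*1530 + 3150*1277) - 3895366)/(2338585 + 3283142) = ((-1069470 + 4022550) - 3895366)/5621727 = (2953080 - 3895366)*(1/5621727) = -942286*1/5621727 = -942286/5621727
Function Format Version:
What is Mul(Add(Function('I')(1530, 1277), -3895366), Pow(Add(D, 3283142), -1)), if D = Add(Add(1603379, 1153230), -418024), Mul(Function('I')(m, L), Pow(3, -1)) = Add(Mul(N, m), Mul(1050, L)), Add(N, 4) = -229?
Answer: Rational(-942286, 5621727) ≈ -0.16761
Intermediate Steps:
N = -233 (N = Add(-4, -229) = -233)
Function('I')(m, L) = Add(Mul(-699, m), Mul(3150, L)) (Function('I')(m, L) = Mul(3, Add(Mul(-233, m), Mul(1050, L))) = Add(Mul(-699, m), Mul(3150, L)))
D = 2338585 (D = Add(2756609, -418024) = 2338585)
Mul(Add(Function('I')(1530, 1277), -3895366), Pow(Add(D, 3283142), -1)) = Mul(Add(Add(Mul(-699, 1530), Mul(3150, 1277)), -3895366), Pow(Add(2338585, 3283142), -1)) = Mul(Add(Add(-1069470, 4022550), -3895366), Pow(5621727, -1)) = Mul(Add(2953080, -3895366), Rational(1, 5621727)) = Mul(-942286, Rational(1, 5621727)) = Rational(-942286, 5621727)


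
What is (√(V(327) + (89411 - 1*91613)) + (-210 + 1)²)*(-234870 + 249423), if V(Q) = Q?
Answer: 635689593 + 363825*I*√3 ≈ 6.3569e+8 + 6.3016e+5*I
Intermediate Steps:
(√(V(327) + (89411 - 1*91613)) + (-210 + 1)²)*(-234870 + 249423) = (√(327 + (89411 - 1*91613)) + (-210 + 1)²)*(-234870 + 249423) = (√(327 + (89411 - 91613)) + (-209)²)*14553 = (√(327 - 2202) + 43681)*14553 = (√(-1875) + 43681)*14553 = (25*I*√3 + 43681)*14553 = (43681 + 25*I*√3)*14553 = 635689593 + 363825*I*√3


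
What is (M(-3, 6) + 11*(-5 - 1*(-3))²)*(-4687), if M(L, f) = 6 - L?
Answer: -248411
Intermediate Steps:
(M(-3, 6) + 11*(-5 - 1*(-3))²)*(-4687) = ((6 - 1*(-3)) + 11*(-5 - 1*(-3))²)*(-4687) = ((6 + 3) + 11*(-5 + 3)²)*(-4687) = (9 + 11*(-2)²)*(-4687) = (9 + 11*4)*(-4687) = (9 + 44)*(-4687) = 53*(-4687) = -248411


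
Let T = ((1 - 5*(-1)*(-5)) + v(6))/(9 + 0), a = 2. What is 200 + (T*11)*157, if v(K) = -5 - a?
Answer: -51737/9 ≈ -5748.6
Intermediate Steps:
v(K) = -7 (v(K) = -5 - 1*2 = -5 - 2 = -7)
T = -31/9 (T = ((1 - 5*(-1)*(-5)) - 7)/(9 + 0) = ((1 + 5*(-5)) - 7)/9 = ((1 - 25) - 7)*(1/9) = (-24 - 7)*(1/9) = -31*1/9 = -31/9 ≈ -3.4444)
200 + (T*11)*157 = 200 - 31/9*11*157 = 200 - 341/9*157 = 200 - 53537/9 = -51737/9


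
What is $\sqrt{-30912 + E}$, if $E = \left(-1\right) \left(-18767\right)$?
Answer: $i \sqrt{12145} \approx 110.2 i$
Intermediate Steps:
$E = 18767$
$\sqrt{-30912 + E} = \sqrt{-30912 + 18767} = \sqrt{-12145} = i \sqrt{12145}$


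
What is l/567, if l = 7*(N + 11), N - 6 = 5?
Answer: 22/81 ≈ 0.27161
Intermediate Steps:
N = 11 (N = 6 + 5 = 11)
l = 154 (l = 7*(11 + 11) = 7*22 = 154)
l/567 = 154/567 = 154*(1/567) = 22/81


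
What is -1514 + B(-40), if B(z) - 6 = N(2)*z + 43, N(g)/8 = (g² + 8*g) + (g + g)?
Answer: -9145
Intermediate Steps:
N(g) = 8*g² + 80*g (N(g) = 8*((g² + 8*g) + (g + g)) = 8*((g² + 8*g) + 2*g) = 8*(g² + 10*g) = 8*g² + 80*g)
B(z) = 49 + 192*z (B(z) = 6 + ((8*2*(10 + 2))*z + 43) = 6 + ((8*2*12)*z + 43) = 6 + (192*z + 43) = 6 + (43 + 192*z) = 49 + 192*z)
-1514 + B(-40) = -1514 + (49 + 192*(-40)) = -1514 + (49 - 7680) = -1514 - 7631 = -9145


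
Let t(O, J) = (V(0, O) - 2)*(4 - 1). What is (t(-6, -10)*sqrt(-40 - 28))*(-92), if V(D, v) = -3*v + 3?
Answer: -10488*I*sqrt(17) ≈ -43243.0*I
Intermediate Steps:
V(D, v) = 3 - 3*v
t(O, J) = 3 - 9*O (t(O, J) = ((3 - 3*O) - 2)*(4 - 1) = (1 - 3*O)*3 = 3 - 9*O)
(t(-6, -10)*sqrt(-40 - 28))*(-92) = ((3 - 9*(-6))*sqrt(-40 - 28))*(-92) = ((3 + 54)*sqrt(-68))*(-92) = (57*(2*I*sqrt(17)))*(-92) = (114*I*sqrt(17))*(-92) = -10488*I*sqrt(17)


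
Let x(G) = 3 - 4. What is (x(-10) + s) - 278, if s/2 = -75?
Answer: -429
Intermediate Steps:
s = -150 (s = 2*(-75) = -150)
x(G) = -1
(x(-10) + s) - 278 = (-1 - 150) - 278 = -151 - 278 = -429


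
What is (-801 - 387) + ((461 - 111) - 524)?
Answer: -1362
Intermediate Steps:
(-801 - 387) + ((461 - 111) - 524) = -1188 + (350 - 524) = -1188 - 174 = -1362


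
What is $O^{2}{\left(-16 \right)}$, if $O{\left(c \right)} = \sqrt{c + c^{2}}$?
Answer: $240$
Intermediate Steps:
$O^{2}{\left(-16 \right)} = \left(\sqrt{- 16 \left(1 - 16\right)}\right)^{2} = \left(\sqrt{\left(-16\right) \left(-15\right)}\right)^{2} = \left(\sqrt{240}\right)^{2} = \left(4 \sqrt{15}\right)^{2} = 240$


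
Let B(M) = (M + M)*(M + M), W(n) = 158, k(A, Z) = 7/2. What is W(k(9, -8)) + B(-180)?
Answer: 129758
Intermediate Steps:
k(A, Z) = 7/2 (k(A, Z) = 7*(½) = 7/2)
B(M) = 4*M² (B(M) = (2*M)*(2*M) = 4*M²)
W(k(9, -8)) + B(-180) = 158 + 4*(-180)² = 158 + 4*32400 = 158 + 129600 = 129758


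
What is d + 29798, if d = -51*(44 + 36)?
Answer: 25718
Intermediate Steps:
d = -4080 (d = -51*80 = -4080)
d + 29798 = -4080 + 29798 = 25718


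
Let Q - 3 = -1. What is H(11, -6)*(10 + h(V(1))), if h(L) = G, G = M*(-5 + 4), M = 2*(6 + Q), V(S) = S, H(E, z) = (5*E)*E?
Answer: -3630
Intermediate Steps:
Q = 2 (Q = 3 - 1 = 2)
H(E, z) = 5*E²
M = 16 (M = 2*(6 + 2) = 2*8 = 16)
G = -16 (G = 16*(-5 + 4) = 16*(-1) = -16)
h(L) = -16
H(11, -6)*(10 + h(V(1))) = (5*11²)*(10 - 16) = (5*121)*(-6) = 605*(-6) = -3630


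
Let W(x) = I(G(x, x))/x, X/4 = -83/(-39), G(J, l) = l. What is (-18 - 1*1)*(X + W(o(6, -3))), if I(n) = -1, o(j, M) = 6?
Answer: -4123/26 ≈ -158.58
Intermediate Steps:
X = 332/39 (X = 4*(-83/(-39)) = 4*(-83*(-1/39)) = 4*(83/39) = 332/39 ≈ 8.5128)
W(x) = -1/x
(-18 - 1*1)*(X + W(o(6, -3))) = (-18 - 1*1)*(332/39 - 1/6) = (-18 - 1)*(332/39 - 1*⅙) = -19*(332/39 - ⅙) = -19*217/26 = -4123/26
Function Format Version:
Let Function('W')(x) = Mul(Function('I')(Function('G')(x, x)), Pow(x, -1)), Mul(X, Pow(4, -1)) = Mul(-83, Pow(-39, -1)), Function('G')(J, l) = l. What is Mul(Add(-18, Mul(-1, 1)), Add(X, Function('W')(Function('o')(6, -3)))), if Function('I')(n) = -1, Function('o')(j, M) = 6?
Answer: Rational(-4123, 26) ≈ -158.58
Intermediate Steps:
X = Rational(332, 39) (X = Mul(4, Mul(-83, Pow(-39, -1))) = Mul(4, Mul(-83, Rational(-1, 39))) = Mul(4, Rational(83, 39)) = Rational(332, 39) ≈ 8.5128)
Function('W')(x) = Mul(-1, Pow(x, -1))
Mul(Add(-18, Mul(-1, 1)), Add(X, Function('W')(Function('o')(6, -3)))) = Mul(Add(-18, Mul(-1, 1)), Add(Rational(332, 39), Mul(-1, Pow(6, -1)))) = Mul(Add(-18, -1), Add(Rational(332, 39), Mul(-1, Rational(1, 6)))) = Mul(-19, Add(Rational(332, 39), Rational(-1, 6))) = Mul(-19, Rational(217, 26)) = Rational(-4123, 26)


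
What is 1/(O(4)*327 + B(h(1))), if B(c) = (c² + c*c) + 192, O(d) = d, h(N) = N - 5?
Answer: 1/1532 ≈ 0.00065274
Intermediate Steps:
h(N) = -5 + N
B(c) = 192 + 2*c² (B(c) = (c² + c²) + 192 = 2*c² + 192 = 192 + 2*c²)
1/(O(4)*327 + B(h(1))) = 1/(4*327 + (192 + 2*(-5 + 1)²)) = 1/(1308 + (192 + 2*(-4)²)) = 1/(1308 + (192 + 2*16)) = 1/(1308 + (192 + 32)) = 1/(1308 + 224) = 1/1532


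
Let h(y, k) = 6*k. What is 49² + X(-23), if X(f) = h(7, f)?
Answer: 2263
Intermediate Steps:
X(f) = 6*f
49² + X(-23) = 49² + 6*(-23) = 2401 - 138 = 2263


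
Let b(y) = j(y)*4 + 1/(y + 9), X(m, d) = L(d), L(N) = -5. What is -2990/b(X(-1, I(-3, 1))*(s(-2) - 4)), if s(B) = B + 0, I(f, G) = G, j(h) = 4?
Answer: -23322/125 ≈ -186.58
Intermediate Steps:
X(m, d) = -5
s(B) = B
b(y) = 16 + 1/(9 + y) (b(y) = 4*4 + 1/(y + 9) = 16 + 1/(9 + y))
-2990/b(X(-1, I(-3, 1))*(s(-2) - 4)) = -2990*(9 - 5*(-2 - 4))/(145 + 16*(-5*(-2 - 4))) = -2990*(9 - 5*(-6))/(145 + 16*(-5*(-6))) = -2990*(9 + 30)/(145 + 16*30) = -2990*39/(145 + 480) = -2990/((1/39)*625) = -2990/625/39 = -2990*39/625 = -23322/125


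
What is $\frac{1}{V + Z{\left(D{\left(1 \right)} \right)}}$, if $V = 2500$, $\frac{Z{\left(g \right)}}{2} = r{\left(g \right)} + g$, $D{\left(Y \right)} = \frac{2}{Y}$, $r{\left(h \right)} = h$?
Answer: $\frac{1}{2508} \approx 0.00039872$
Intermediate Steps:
$Z{\left(g \right)} = 4 g$ ($Z{\left(g \right)} = 2 \left(g + g\right) = 2 \cdot 2 g = 4 g$)
$\frac{1}{V + Z{\left(D{\left(1 \right)} \right)}} = \frac{1}{2500 + 4 \cdot \frac{2}{1}} = \frac{1}{2500 + 4 \cdot 2 \cdot 1} = \frac{1}{2500 + 4 \cdot 2} = \frac{1}{2500 + 8} = \frac{1}{2508}$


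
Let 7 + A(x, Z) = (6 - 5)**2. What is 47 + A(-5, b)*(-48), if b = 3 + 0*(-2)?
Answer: 335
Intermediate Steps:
b = 3 (b = 3 + 0 = 3)
A(x, Z) = -6 (A(x, Z) = -7 + (6 - 5)**2 = -7 + 1**2 = -7 + 1 = -6)
47 + A(-5, b)*(-48) = 47 - 6*(-48) = 47 + 288 = 335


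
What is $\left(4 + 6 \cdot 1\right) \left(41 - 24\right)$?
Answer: $170$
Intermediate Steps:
$\left(4 + 6 \cdot 1\right) \left(41 - 24\right) = \left(4 + 6\right) 17 = 10 \cdot 17 = 170$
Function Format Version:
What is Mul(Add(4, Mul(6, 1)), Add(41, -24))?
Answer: 170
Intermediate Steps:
Mul(Add(4, Mul(6, 1)), Add(41, -24)) = Mul(Add(4, 6), 17) = Mul(10, 17) = 170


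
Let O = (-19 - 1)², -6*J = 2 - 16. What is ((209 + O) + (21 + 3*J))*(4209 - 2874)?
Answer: 850395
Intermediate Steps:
J = 7/3 (J = -(2 - 16)/6 = -⅙*(-14) = 7/3 ≈ 2.3333)
O = 400 (O = (-20)² = 400)
((209 + O) + (21 + 3*J))*(4209 - 2874) = ((209 + 400) + (21 + 3*(7/3)))*(4209 - 2874) = (609 + (21 + 7))*1335 = (609 + 28)*1335 = 637*1335 = 850395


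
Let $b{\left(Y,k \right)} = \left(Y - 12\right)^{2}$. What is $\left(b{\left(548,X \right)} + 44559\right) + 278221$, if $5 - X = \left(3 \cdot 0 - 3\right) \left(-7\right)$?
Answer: $610076$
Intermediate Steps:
$X = -16$ ($X = 5 - \left(3 \cdot 0 - 3\right) \left(-7\right) = 5 - \left(0 - 3\right) \left(-7\right) = 5 - \left(-3\right) \left(-7\right) = 5 - 21 = -16$)
$b{\left(Y,k \right)} = \left(-12 + Y\right)^{2}$
$\left(b{\left(548,X \right)} + 44559\right) + 278221 = \left(\left(-12 + 548\right)^{2} + 44559\right) + 278221 = \left(536^{2} + 44559\right) + 278221 = \left(287296 + 44559\right) + 278221 = 331855 + 278221 = 610076$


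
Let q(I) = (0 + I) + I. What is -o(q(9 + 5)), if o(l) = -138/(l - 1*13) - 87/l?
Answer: 1723/140 ≈ 12.307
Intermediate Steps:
q(I) = 2*I (q(I) = I + I = 2*I)
o(l) = -138/(-13 + l) - 87/l (o(l) = -138/(l - 13) - 87/l = -138/(-13 + l) - 87/l)
-o(q(9 + 5)) = -3*(377 - 150*(9 + 5))/((2*(9 + 5))*(-13 + 2*(9 + 5))) = -3*(377 - 150*14)/((2*14)*(-13 + 2*14)) = -3*(377 - 75*28)/(28*(-13 + 28)) = -3*(377 - 2100)/(28*15) = -3*(-1723)/(28*15) = -1*(-1723/140) = 1723/140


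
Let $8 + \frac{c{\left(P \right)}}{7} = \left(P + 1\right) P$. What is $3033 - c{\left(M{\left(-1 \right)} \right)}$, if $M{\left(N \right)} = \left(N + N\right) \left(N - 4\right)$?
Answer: $2319$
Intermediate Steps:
$M{\left(N \right)} = 2 N \left(-4 + N\right)$
$c{\left(P \right)} = -56 + 7 P \left(1 + P\right)$ ($c{\left(P \right)} = -56 + 7 \left(P + 1\right) P = -56 + 7 \left(1 + P\right) P = -56 + 7 P \left(1 + P\right)$)
$3033 - c{\left(M{\left(-1 \right)} \right)} = 3033 - \left(-56 + 7 \cdot 2 \left(-1\right) \left(-4 - 1\right) + 7 \left(2 \left(-1\right) \left(-4 - 1\right)\right)^{2}\right) = 3033 - \left(-56 + 7 \cdot 2 \left(-1\right) \left(-5\right) + 7 \left(2 \left(-1\right) \left(-5\right)\right)^{2}\right) = 3033 - \left(-56 + 7 \cdot 10 + 7 \cdot 10^{2}\right) = 3033 - \left(-56 + 70 + 7 \cdot 100\right) = 3033 - \left(-56 + 70 + 700\right) = 3033 - 714 = 2319$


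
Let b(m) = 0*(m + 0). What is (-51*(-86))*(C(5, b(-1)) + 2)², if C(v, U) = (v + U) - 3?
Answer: 70176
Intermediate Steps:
b(m) = 0 (b(m) = 0*m = 0)
C(v, U) = -3 + U + v (C(v, U) = (U + v) - 3 = -3 + U + v)
(-51*(-86))*(C(5, b(-1)) + 2)² = (-51*(-86))*((-3 + 0 + 5) + 2)² = 4386*(2 + 2)² = 4386*4² = 4386*16 = 70176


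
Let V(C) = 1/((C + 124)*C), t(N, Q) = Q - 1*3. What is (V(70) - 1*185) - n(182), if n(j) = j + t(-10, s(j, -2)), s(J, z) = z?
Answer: -4915959/13580 ≈ -362.00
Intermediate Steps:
t(N, Q) = -3 + Q (t(N, Q) = Q - 3 = -3 + Q)
n(j) = -5 + j (n(j) = j + (-3 - 2) = j - 5 = -5 + j)
V(C) = 1/(C*(124 + C)) (V(C) = 1/((124 + C)*C) = 1/(C*(124 + C)))
(V(70) - 1*185) - n(182) = (1/(70*(124 + 70)) - 1*185) - (-5 + 182) = ((1/70)/194 - 185) - 1*177 = ((1/70)*(1/194) - 185) - 177 = (1/13580 - 185) - 177 = -2512299/13580 - 177 = -4915959/13580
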